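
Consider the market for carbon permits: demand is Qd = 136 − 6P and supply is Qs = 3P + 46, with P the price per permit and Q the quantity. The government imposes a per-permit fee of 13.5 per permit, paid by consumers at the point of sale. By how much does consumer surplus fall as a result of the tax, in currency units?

Before the tax: set 136 − 6P = 3P + 46 → P* = 10, Q* = 76.
With the tax collected from consumers, demand (in seller-price terms) shifts: Qd = 136 − 6(P + 13.5).
Solving gives Q = 49 with consumers paying 14.5 and producers receiving 1 (the 13.5 wedge).
ΔCS is the trapezoid between Q = 49 and Q = 76 of height 4.5: ½ · (76 + 49) · 4.5 = 281.25.

Consumer surplus falls by 281.25.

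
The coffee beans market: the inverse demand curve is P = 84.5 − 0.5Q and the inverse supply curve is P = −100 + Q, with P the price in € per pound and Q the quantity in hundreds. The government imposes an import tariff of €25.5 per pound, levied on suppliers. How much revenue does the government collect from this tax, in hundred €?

Rewrite in direct form: Qd = 169 − 2P and Qs = P + 100.
Without the tax, 169 − 2P = P + 100 gives 3P = 69, so P* = €23 and Q* = 123.
With the tax collected from suppliers, supply shifts: Qs = (P − 25.5) + 100.
New equilibrium: buyers pay €31.5, suppliers receive €6, Q = 106. (Wedge: Pb − Ps = 25.5.)
Revenue = t · Q = 25.5 · 106 = €2703.

Tax revenue = €2703 hundred.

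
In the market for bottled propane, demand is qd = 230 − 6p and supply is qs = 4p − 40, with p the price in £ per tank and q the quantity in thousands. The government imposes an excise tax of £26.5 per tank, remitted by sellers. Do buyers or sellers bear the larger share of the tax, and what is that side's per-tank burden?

Without the tax, 230 − 6p = 4p − 40 gives 10p = 270, so p* = £27 and q* = 68.
With the tax collected from sellers, supply shifts: qs = 4(p − 26.5) − 40.
Solving gives q = 4.4 with buyers paying £37.6 and sellers receiving £11.1 (the £26.5 wedge).
Per-tank burden: buyers £10.6, sellers £15.9.
Sellers take the larger share because supply is less price-elastic here (demand slope 6 vs supply slope 4).

Sellers bear the larger share: £15.9 per tank.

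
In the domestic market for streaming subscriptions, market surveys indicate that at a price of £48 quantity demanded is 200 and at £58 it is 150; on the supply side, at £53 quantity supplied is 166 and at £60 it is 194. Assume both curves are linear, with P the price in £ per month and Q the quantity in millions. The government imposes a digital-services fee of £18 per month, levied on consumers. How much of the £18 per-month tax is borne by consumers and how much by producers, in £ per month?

Consumers bear £8 per month; producers bear £10 per month.

Demand slope: (150 − 200)/(58 − 48) = -5, so Qd = 440 − 5P.
Supply slope: (194 − 166)/(60 − 53) = 4, so Qs = 4P − 46.
Before the tax: set 440 − 5P = 4P − 46 → P* = £54, Q* = 170.
With the tax collected from consumers, demand (in seller-price terms) shifts: Qd = 440 − 5(P + 18).
Solving gives Q = 130 with consumers paying £62 and producers receiving £44 (the £18 wedge).
Burden on consumers: £8; on producers: £10. (They sum to £18.)
The less price-elastic side of the market bears the larger share of a per-unit tax.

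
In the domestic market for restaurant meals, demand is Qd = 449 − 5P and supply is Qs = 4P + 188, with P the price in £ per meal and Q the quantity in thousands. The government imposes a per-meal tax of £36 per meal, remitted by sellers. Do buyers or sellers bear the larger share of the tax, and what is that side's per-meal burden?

Before the tax: set 449 − 5P = 4P + 188 → P* = £29, Q* = 304.
With the tax collected from sellers, supply shifts: Qs = 4(P − 36) + 188.
Solving gives Q = 224 with buyers paying £45 and sellers receiving £9 (the £36 wedge).
Per-meal burden: buyers £16, sellers £20.
Sellers take the larger share because supply is less price-elastic here (demand slope 5 vs supply slope 4).

Sellers bear the larger share: £20 per meal.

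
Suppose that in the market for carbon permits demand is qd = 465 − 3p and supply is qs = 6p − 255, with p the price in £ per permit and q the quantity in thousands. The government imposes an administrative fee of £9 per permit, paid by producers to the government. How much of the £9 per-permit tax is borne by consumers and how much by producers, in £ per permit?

Without the tax, 465 − 3p = 6p − 255 gives 9p = 720, so p* = £80 and q* = 225.
With the tax collected from producers, supply shifts: qs = 6(p − 9) − 255.
New equilibrium: consumers pay £86, producers receive £77, q = 207. (Wedge: pb − ps = 9.)
Burden on consumers: £6; on producers: £3. (They sum to £9.)
The less price-elastic side of the market bears the larger share of a per-unit tax.

Consumers bear £6 per permit; producers bear £3 per permit.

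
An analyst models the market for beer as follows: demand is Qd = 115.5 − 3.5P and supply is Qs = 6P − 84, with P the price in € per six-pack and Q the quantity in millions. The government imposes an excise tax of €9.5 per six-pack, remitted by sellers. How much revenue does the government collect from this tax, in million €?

Tax revenue = €199.5 million.

Without the tax, 115.5 − 3.5P = 6P − 84 gives 9.5P = 199.5, so P* = €21 and Q* = 42.
With the tax collected from sellers, supply shifts: Qs = 6(P − 9.5) − 84.
New equilibrium: buyers pay €27, sellers receive €17.5, Q = 21. (Wedge: Pb − Ps = 9.5.)
Revenue = t · Q = 9.5 · 21 = €199.5.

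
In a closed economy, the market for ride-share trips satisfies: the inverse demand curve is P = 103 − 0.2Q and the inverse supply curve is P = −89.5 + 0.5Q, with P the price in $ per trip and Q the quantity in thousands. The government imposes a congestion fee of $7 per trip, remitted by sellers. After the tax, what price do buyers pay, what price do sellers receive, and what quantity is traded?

Buyers pay $50; sellers receive $43; quantity = 265.

Inverting to Q(P) form: Qd = 515 − 5P; Qs = 2P + 179.
Without the tax, 515 − 5P = 2P + 179 gives 7P = 336, so P* = $48 and Q* = 275.
With the tax collected from sellers, supply shifts: Qs = 2(P − 7) + 179.
Solving gives Q = 265 with buyers paying $50 and sellers receiving $43 (the $7 wedge).
The less price-elastic side of the market bears the larger share of a per-unit tax.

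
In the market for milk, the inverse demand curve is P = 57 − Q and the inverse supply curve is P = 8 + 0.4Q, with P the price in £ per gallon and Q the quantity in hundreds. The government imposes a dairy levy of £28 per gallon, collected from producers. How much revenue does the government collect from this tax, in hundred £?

Inverting to Q(P) form: Qd = 57 − P; Qs = 2.5P − 20.
Without the tax, 57 − P = 2.5P − 20 gives 3.5P = 77, so P* = £22 and Q* = 35.
With the tax collected from producers, supply shifts: Qs = 2.5(P − 28) − 20.
Solving gives Q = 15 with consumers paying £42 and producers receiving £14 (the £28 wedge).
Revenue = t · Q = 28 · 15 = £420.

Tax revenue = £420 hundred.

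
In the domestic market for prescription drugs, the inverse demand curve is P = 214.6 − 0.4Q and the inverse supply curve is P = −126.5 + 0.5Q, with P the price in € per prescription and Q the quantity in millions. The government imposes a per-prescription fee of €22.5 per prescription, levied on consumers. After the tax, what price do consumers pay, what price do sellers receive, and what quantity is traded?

Consumers pay €73; sellers receive €50.5; quantity = 354.

Rewrite in direct form: Qd = 536.5 − 2.5P and Qs = 2P + 253.
Without the tax, 536.5 − 2.5P = 2P + 253 gives 4.5P = 283.5, so P* = €63 and Q* = 379.
With the tax collected from consumers, demand (in seller-price terms) shifts: Qd = 536.5 − 2.5(P + 22.5).
New equilibrium: consumers pay €73, sellers receive €50.5, Q = 354. (Wedge: Pb − Ps = 22.5.)
The less price-elastic side of the market bears the larger share of a per-unit tax.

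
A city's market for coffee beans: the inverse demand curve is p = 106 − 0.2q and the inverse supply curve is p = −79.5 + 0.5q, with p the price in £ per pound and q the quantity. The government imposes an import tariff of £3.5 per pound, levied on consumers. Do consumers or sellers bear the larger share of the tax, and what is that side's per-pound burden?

Sellers bear the larger share: £2.5 per pound.

Inverting to q(p) form: qd = 530 − 5p; qs = 2p + 159.
Without the tax, 530 − 5p = 2p + 159 gives 7p = 371, so p* = £53 and q* = 265.
With the tax collected from consumers, demand (in seller-price terms) shifts: qd = 530 − 5(p + 3.5).
New equilibrium: consumers pay £54, sellers receive £50.5, q = 260. (Wedge: pb − ps = 3.5.)
Per-pound burden: consumers £1, sellers £2.5.
Sellers take the larger share because supply is less price-elastic here (demand slope 5 vs supply slope 2).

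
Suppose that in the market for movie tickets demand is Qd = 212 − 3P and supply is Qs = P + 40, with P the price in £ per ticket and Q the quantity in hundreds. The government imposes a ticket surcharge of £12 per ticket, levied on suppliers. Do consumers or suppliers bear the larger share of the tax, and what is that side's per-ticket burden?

Before the tax: set 212 − 3P = P + 40 → P* = £43, Q* = 83.
With the tax collected from suppliers, supply shifts: Qs = (P − 12) + 40.
New equilibrium: consumers pay £46, suppliers receive £34, Q = 74. (Wedge: Pb − Ps = 12.)
Per-ticket burden: consumers £3, suppliers £9.
Suppliers take the larger share because supply is less price-elastic here (demand slope 3 vs supply slope 1).

Suppliers bear the larger share: £9 per ticket.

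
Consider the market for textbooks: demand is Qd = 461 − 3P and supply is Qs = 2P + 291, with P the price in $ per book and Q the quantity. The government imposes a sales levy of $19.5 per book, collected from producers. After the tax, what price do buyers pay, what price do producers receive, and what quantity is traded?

Buyers pay $41.8; producers receive $22.3; quantity = 335.6.

Before the tax: set 461 − 3P = 2P + 291 → P* = $34, Q* = 359.
With the tax collected from producers, supply shifts: Qs = 2(P − 19.5) + 291.
Solving gives Q = 335.6 with buyers paying $41.8 and producers receiving $22.3 (the $19.5 wedge).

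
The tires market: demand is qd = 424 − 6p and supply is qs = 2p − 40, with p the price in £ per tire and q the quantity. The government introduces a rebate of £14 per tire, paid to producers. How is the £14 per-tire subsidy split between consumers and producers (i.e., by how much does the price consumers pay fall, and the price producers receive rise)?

Consumers gain £3.5 per tire; producers gain £10.5 per tire.

Before the subsidy: set 424 − 6p = 2p − 40 → p* = £58, q* = 76.
With a per-unit subsidy paid to producers, each receives p + 14 per unit sold, so supply becomes qs = 2(p + 14) − 40.
New equilibrium: consumers pay £54.5, producers receive £68.5, q = 97. (Wedge: pb − ps = −14.)
Gain to consumers: £3.5; to producers: £10.5. (They sum to £14.)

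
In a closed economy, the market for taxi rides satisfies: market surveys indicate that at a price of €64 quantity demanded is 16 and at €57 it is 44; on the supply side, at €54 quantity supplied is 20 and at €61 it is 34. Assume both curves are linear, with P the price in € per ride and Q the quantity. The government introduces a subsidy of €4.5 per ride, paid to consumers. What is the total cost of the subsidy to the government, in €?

Demand slope: (44 − 16)/(57 − 64) = -4, so Qd = 272 − 4P.
Supply slope: (34 − 20)/(61 − 54) = 2, so Qs = 2P − 88.
Before the subsidy: set 272 − 4P = 2P − 88 → P* = €60, Q* = 32.
With a per-unit subsidy paid to consumers, each effectively pays P − 4.5, so demand becomes Qd = 272 − 4(P − 4.5).
Solving gives Q = 38 with consumers paying €58.5 and producers receiving €63 (the €4.5 wedge).
Outlay = t · Q = 4.5 · 38 = €171.

Government outlay = €171.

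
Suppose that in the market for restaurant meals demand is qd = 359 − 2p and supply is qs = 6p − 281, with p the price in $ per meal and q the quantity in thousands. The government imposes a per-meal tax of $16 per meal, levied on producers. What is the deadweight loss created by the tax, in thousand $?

Before the tax: set 359 − 2p = 6p − 281 → p* = $80, q* = 199.
With the tax collected from producers, supply shifts: qs = 6(p − 16) − 281.
Solving gives q = 175 with buyers paying $92 and producers receiving $76 (the $16 wedge).
Quantity falls by |ΔQ| = |199 − 175| = 24.
DWL = ½ · t · |ΔQ| = ½ · 16 · 24 = $192.

Deadweight loss = $192 thousand.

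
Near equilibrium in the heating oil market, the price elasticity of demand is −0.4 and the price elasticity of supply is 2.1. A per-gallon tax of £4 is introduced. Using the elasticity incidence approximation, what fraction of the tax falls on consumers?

Incidence ratio: consumers' share ≈ εs / (εs + |εd|) = 2.1 / (2.1 + 0.4) = 0.84.
Supply is the more elastic side, so consumers bear the larger share.

Consumers' share ≈ 0.84.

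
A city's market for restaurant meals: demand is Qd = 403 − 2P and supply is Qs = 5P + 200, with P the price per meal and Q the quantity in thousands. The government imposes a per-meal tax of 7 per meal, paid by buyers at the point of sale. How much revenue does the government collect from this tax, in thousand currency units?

Before the tax: set 403 − 2P = 5P + 200 → P* = 29, Q* = 345.
With the tax collected from buyers, demand (in seller-price terms) shifts: Qd = 403 − 2(P + 7).
New equilibrium: buyers pay 34, producers receive 27, Q = 335. (Wedge: Pb − Ps = 7.)
Revenue = t · Q = 7 · 335 = 2345.

Tax revenue = 2345 thousand.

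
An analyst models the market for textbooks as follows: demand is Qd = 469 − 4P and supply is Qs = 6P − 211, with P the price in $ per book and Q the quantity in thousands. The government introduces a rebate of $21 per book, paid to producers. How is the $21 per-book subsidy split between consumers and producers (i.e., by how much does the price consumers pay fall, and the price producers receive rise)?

Before the subsidy: set 469 − 4P = 6P − 211 → P* = $68, Q* = 197.
With a per-unit subsidy paid to producers, each receives P + 21 per unit sold, so supply becomes Qs = 6(P + 21) − 211.
Solving gives Q = 247.4 with consumers paying $55.4 and producers receiving $76.4 (the $21 wedge).
Gain to consumers: $12.6; to producers: $8.4. (They sum to $21.)

Consumers gain $12.6 per book; producers gain $8.4 per book.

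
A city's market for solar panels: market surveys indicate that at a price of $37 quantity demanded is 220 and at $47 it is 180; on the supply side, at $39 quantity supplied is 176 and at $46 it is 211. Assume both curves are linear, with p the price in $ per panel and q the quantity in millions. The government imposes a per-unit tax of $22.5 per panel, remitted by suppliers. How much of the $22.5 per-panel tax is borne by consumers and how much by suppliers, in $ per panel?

Demand slope: (180 − 220)/(47 − 37) = -4, so qd = 368 − 4p.
Supply slope: (211 − 176)/(46 − 39) = 5, so qs = 5p − 19.
Before the tax: set 368 − 4p = 5p − 19 → p* = $43, q* = 196.
With the tax collected from suppliers, supply shifts: qs = 5(p − 22.5) − 19.
Solving gives q = 146 with consumers paying $55.5 and suppliers receiving $33 (the $22.5 wedge).
Burden on consumers: $12.5; on suppliers: $10. (They sum to $22.5.)

Consumers bear $12.5 per panel; suppliers bear $10 per panel.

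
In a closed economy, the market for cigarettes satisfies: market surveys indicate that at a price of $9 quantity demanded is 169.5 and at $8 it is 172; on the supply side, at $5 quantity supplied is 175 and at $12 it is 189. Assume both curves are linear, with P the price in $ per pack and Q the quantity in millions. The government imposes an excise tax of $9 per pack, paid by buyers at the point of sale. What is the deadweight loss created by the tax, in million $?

Deadweight loss = $45 million.

Demand slope: (172 − 169.5)/(8 − 9) = -2.5, so Qd = 192 − 2.5P.
Supply slope: (189 − 175)/(12 − 5) = 2, so Qs = 2P + 165.
Without the tax, 192 − 2.5P = 2P + 165 gives 4.5P = 27, so P* = $6 and Q* = 177.
With the tax collected from buyers, demand (in seller-price terms) shifts: Qd = 192 − 2.5(P + 9).
Solving gives Q = 167 with buyers paying $10 and sellers receiving $1 (the $9 wedge).
Quantity falls by |ΔQ| = |177 − 167| = 10.
DWL = ½ · t · |ΔQ| = ½ · 9 · 10 = $45.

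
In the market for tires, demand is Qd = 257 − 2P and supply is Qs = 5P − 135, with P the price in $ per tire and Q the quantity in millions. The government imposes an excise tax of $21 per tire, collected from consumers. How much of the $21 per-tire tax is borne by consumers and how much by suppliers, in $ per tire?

Without the tax, 257 − 2P = 5P − 135 gives 7P = 392, so P* = $56 and Q* = 145.
With the tax collected from consumers, demand (in seller-price terms) shifts: Qd = 257 − 2(P + 21).
Solving gives Q = 115 with consumers paying $71 and suppliers receiving $50 (the $21 wedge).
Burden on consumers: $15; on suppliers: $6. (They sum to $21.)
The less price-elastic side of the market bears the larger share of a per-unit tax.

Consumers bear $15 per tire; suppliers bear $6 per tire.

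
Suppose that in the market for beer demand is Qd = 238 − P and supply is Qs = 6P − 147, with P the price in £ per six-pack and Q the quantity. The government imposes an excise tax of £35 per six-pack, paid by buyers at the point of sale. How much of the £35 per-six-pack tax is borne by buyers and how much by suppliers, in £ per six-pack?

Buyers bear £30 per six-pack; suppliers bear £5 per six-pack.

Without the tax, 238 − P = 6P − 147 gives 7P = 385, so P* = £55 and Q* = 183.
With the tax collected from buyers, demand (in seller-price terms) shifts: Qd = 238 − (P + 35).
Solving gives Q = 153 with buyers paying £85 and suppliers receiving £50 (the £35 wedge).
Burden on buyers: £30; on suppliers: £5. (They sum to £35.)
The less price-elastic side of the market bears the larger share of a per-unit tax.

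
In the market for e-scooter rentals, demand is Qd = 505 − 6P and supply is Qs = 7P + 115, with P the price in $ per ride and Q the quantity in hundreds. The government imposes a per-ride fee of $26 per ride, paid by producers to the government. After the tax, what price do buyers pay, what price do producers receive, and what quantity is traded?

Buyers pay $44; producers receive $18; quantity = 241.

Before the tax: set 505 − 6P = 7P + 115 → P* = $30, Q* = 325.
With the tax collected from producers, supply shifts: Qs = 7(P − 26) + 115.
New equilibrium: buyers pay $44, producers receive $18, Q = 241. (Wedge: Pb − Ps = 26.)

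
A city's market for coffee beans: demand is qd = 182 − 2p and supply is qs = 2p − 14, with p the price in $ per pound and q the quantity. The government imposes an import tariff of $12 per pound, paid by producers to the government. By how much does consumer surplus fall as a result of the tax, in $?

Consumer surplus falls by $468.

Without the tax, 182 − 2p = 2p − 14 gives 4p = 196, so p* = $49 and q* = 84.
With the tax collected from producers, supply shifts: qs = 2(p − 12) − 14.
Solving gives q = 72 with buyers paying $55 and producers receiving $43 (the $12 wedge).
ΔCS is the trapezoid between Q = 72 and Q = 84 of height $6: ½ · (84 + 72) · 6 = $468.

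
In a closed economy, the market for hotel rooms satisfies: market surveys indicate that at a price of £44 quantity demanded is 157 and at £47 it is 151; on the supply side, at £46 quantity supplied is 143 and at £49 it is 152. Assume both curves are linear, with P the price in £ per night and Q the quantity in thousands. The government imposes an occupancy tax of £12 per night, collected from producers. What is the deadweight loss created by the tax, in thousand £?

Deadweight loss = £86.4 thousand.

Demand slope: (151 − 157)/(47 − 44) = -2, so Qd = 245 − 2P.
Supply slope: (152 − 143)/(49 − 46) = 3, so Qs = 3P + 5.
Without the tax, 245 − 2P = 3P + 5 gives 5P = 240, so P* = £48 and Q* = 149.
With the tax collected from producers, supply shifts: Qs = 3(P − 12) + 5.
New equilibrium: consumers pay £55.2, producers receive £43.2, Q = 134.6. (Wedge: Pb − Ps = 12.)
Quantity falls by |ΔQ| = |149 − 134.6| = 14.4.
DWL = ½ · t · |ΔQ| = ½ · 12 · 14.4 = £86.4.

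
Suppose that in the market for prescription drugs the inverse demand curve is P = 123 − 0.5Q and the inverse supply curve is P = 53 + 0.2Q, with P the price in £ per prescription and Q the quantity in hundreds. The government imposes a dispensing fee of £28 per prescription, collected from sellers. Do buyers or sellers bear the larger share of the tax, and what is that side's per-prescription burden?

Buyers bear the larger share: £20 per prescription.

Rewrite in direct form: Qd = 246 − 2P and Qs = 5P − 265.
Without the tax, 246 − 2P = 5P − 265 gives 7P = 511, so P* = £73 and Q* = 100.
With the tax collected from sellers, supply shifts: Qs = 5(P − 28) − 265.
Solving gives Q = 60 with buyers paying £93 and sellers receiving £65 (the £28 wedge).
Per-prescription burden: buyers £20, sellers £8.
Buyers take the larger share because demand is less price-elastic here (demand slope 2 vs supply slope 5).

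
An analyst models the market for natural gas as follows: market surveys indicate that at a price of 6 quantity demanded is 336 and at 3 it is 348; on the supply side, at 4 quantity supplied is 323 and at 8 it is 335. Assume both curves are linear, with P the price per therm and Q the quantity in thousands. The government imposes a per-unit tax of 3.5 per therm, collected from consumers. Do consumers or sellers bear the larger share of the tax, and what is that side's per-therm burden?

Sellers bear the larger share: 2 per therm.

Demand slope: (348 − 336)/(3 − 6) = -4, so Qd = 360 − 4P.
Supply slope: (335 − 323)/(8 − 4) = 3, so Qs = 3P + 311.
Without the tax, 360 − 4P = 3P + 311 gives 7P = 49, so P* = 7 and Q* = 332.
With the tax collected from consumers, demand (in seller-price terms) shifts: Qd = 360 − 4(P + 3.5).
New equilibrium: consumers pay 8.5, sellers receive 5, Q = 326. (Wedge: Pb − Ps = 3.5.)
Per-therm burden: consumers 1.5, sellers 2.
Sellers take the larger share because supply is less price-elastic here (demand slope 4 vs supply slope 3).
The less price-elastic side of the market bears the larger share of a per-unit tax.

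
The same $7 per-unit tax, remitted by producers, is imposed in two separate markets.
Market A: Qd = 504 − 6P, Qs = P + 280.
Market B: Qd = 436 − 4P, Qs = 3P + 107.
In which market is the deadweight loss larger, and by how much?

Market B, by $21.

Market A: pre-tax P* = $32, Q* = 312; post-tax Q = 306; deadweight loss = $21.
Market B: pre-tax P* = $47, Q* = 248; post-tax Q = 236; deadweight loss = $42.
Difference: $21 vs $42 → market B is larger by $21.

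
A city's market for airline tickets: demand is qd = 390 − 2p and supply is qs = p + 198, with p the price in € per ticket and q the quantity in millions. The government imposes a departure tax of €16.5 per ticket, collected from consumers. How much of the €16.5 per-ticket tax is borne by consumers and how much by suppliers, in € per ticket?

Before the tax: set 390 − 2p = p + 198 → p* = €64, q* = 262.
With the tax collected from consumers, demand (in seller-price terms) shifts: qd = 390 − 2(p + 16.5).
Solving gives q = 251 with consumers paying €69.5 and suppliers receiving €53 (the €16.5 wedge).
Burden on consumers: €5.5; on suppliers: €11. (They sum to €16.5.)

Consumers bear €5.5 per ticket; suppliers bear €11 per ticket.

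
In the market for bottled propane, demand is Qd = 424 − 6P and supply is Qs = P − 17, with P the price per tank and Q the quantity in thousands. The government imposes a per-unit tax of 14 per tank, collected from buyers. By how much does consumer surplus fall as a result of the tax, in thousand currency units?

Before the tax: set 424 − 6P = P − 17 → P* = 63, Q* = 46.
With the tax collected from buyers, demand (in seller-price terms) shifts: Qd = 424 − 6(P + 14).
New equilibrium: buyers pay 65, producers receive 51, Q = 34. (Wedge: Pb − Ps = 14.)
ΔCS is the trapezoid between Q = 34 and Q = 46 of height 2: ½ · (46 + 34) · 2 = 80.

Consumer surplus falls by 80 thousand.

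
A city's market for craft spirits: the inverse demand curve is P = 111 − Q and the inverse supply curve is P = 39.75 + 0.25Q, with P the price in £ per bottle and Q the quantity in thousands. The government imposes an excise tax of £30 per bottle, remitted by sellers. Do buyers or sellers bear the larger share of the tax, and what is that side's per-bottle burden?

Rewrite in direct form: Qd = 111 − P and Qs = 4P − 159.
Without the tax, 111 − P = 4P − 159 gives 5P = 270, so P* = £54 and Q* = 57.
With the tax collected from sellers, supply shifts: Qs = 4(P − 30) − 159.
New equilibrium: buyers pay £78, sellers receive £48, Q = 33. (Wedge: Pb − Ps = 30.)
Per-bottle burden: buyers £24, sellers £6.
Buyers take the larger share because demand is less price-elastic here (demand slope 1 vs supply slope 4).
The less price-elastic side of the market bears the larger share of a per-unit tax.

Buyers bear the larger share: £24 per bottle.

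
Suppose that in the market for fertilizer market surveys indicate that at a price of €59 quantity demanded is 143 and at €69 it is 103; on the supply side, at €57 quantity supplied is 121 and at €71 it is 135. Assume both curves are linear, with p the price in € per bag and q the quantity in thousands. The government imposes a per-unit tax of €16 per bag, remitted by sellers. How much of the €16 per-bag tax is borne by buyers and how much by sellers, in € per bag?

Demand slope: (103 − 143)/(69 − 59) = -4, so qd = 379 − 4p.
Supply slope: (135 − 121)/(71 − 57) = 1, so qs = p + 64.
Before the tax: set 379 − 4p = p + 64 → p* = €63, q* = 127.
With the tax collected from sellers, supply shifts: qs = (p − 16) + 64.
New equilibrium: buyers pay €66.2, sellers receive €50.2, q = 114.2. (Wedge: pb − ps = 16.)
Burden on buyers: €3.2; on sellers: €12.8. (They sum to €16.)

Buyers bear €3.2 per bag; sellers bear €12.8 per bag.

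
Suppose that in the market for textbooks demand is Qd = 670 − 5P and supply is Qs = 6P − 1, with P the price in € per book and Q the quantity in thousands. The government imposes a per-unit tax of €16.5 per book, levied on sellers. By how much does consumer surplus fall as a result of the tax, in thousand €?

Consumer surplus falls by €3082.5 thousand.

Before the tax: set 670 − 5P = 6P − 1 → P* = €61, Q* = 365.
With the tax collected from sellers, supply shifts: Qs = 6(P − 16.5) − 1.
Solving gives Q = 320 with buyers paying €70 and sellers receiving €53.5 (the €16.5 wedge).
ΔCS is the trapezoid between Q = 320 and Q = 365 of height €9: ½ · (365 + 320) · 9 = €3082.5.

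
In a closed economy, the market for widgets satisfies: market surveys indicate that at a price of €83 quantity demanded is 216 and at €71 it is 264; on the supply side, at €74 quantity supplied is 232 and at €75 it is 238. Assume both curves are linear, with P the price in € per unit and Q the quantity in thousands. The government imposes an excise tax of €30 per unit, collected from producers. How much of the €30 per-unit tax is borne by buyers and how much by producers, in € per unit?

Demand slope: (264 − 216)/(71 − 83) = -4, so Qd = 548 − 4P.
Supply slope: (238 − 232)/(75 − 74) = 6, so Qs = 6P − 212.
Without the tax, 548 − 4P = 6P − 212 gives 10P = 760, so P* = €76 and Q* = 244.
With the tax collected from producers, supply shifts: Qs = 6(P − 30) − 212.
Solving gives Q = 172 with buyers paying €94 and producers receiving €64 (the €30 wedge).
Burden on buyers: €18; on producers: €12. (They sum to €30.)
The less price-elastic side of the market bears the larger share of a per-unit tax.

Buyers bear €18 per unit; producers bear €12 per unit.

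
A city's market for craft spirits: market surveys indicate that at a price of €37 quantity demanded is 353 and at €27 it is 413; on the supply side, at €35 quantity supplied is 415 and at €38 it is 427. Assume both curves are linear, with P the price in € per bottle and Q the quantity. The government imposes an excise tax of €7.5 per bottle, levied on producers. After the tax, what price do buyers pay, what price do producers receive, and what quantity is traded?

Buyers pay €33; producers receive €25.5; quantity = 377.

Demand slope: (413 − 353)/(27 − 37) = -6, so Qd = 575 − 6P.
Supply slope: (427 − 415)/(38 − 35) = 4, so Qs = 4P + 275.
Without the tax, 575 − 6P = 4P + 275 gives 10P = 300, so P* = €30 and Q* = 395.
With the tax collected from producers, supply shifts: Qs = 4(P − 7.5) + 275.
New equilibrium: buyers pay €33, producers receive €25.5, Q = 377. (Wedge: Pb − Ps = 7.5.)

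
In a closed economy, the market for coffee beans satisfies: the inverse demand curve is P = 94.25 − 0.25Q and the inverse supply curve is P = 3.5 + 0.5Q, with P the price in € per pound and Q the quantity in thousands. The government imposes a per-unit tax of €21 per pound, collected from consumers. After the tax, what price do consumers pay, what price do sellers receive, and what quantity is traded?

Consumers pay €71; sellers receive €50; quantity = 93.

Inverting to Q(P) form: Qd = 377 − 4P; Qs = 2P − 7.
Without the tax, 377 − 4P = 2P − 7 gives 6P = 384, so P* = €64 and Q* = 121.
With the tax collected from consumers, demand (in seller-price terms) shifts: Qd = 377 − 4(P + 21).
New equilibrium: consumers pay €71, sellers receive €50, Q = 93. (Wedge: Pb − Ps = 21.)
The less price-elastic side of the market bears the larger share of a per-unit tax.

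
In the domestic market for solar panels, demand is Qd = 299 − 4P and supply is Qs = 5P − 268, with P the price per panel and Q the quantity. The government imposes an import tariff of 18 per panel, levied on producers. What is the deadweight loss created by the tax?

Deadweight loss = 360.

Without the tax, 299 − 4P = 5P − 268 gives 9P = 567, so P* = 63 and Q* = 47.
With the tax collected from producers, supply shifts: Qs = 5(P − 18) − 268.
Solving gives Q = 7 with consumers paying 73 and producers receiving 55 (the 18 wedge).
Quantity falls by |ΔQ| = |47 − 7| = 40.
DWL = ½ · t · |ΔQ| = ½ · 18 · 40 = 360.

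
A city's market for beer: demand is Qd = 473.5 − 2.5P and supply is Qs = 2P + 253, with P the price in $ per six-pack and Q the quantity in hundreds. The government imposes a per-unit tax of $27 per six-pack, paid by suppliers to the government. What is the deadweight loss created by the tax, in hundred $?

Before the tax: set 473.5 − 2.5P = 2P + 253 → P* = $49, Q* = 351.
With the tax collected from suppliers, supply shifts: Qs = 2(P − 27) + 253.
Solving gives Q = 321 with consumers paying $61 and suppliers receiving $34 (the $27 wedge).
Quantity falls by |ΔQ| = |351 − 321| = 30.
DWL = ½ · t · |ΔQ| = ½ · 27 · 30 = $405.

Deadweight loss = $405 hundred.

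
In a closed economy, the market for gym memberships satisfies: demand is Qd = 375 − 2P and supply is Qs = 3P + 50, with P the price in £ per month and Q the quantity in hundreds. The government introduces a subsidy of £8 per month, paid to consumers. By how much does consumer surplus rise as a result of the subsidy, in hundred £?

Consumer surplus rises by £1199.04 hundred.

Before the subsidy: set 375 − 2P = 3P + 50 → P* = £65, Q* = 245.
With a per-unit subsidy paid to consumers, each effectively pays P − 8, so demand becomes Qd = 375 − 2(P − 8).
New equilibrium: consumers pay £60.2, sellers receive £68.2, Q = 254.6. (Wedge: Pb − Ps = −8.)
ΔCS is the trapezoid between Q = 254.6 and Q = 245 of height £4.8: ½ · (245 + 254.6) · 4.8 = £1199.04.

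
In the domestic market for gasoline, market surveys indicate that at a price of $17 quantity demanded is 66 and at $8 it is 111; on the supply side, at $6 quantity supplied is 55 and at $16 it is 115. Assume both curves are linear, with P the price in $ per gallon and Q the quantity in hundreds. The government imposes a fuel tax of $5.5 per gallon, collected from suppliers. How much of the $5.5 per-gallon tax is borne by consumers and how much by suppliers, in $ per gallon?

Demand slope: (111 − 66)/(8 − 17) = -5, so Qd = 151 − 5P.
Supply slope: (115 − 55)/(16 − 6) = 6, so Qs = 6P + 19.
Without the tax, 151 − 5P = 6P + 19 gives 11P = 132, so P* = $12 and Q* = 91.
With the tax collected from suppliers, supply shifts: Qs = 6(P − 5.5) + 19.
Solving gives Q = 76 with consumers paying $15 and suppliers receiving $9.5 (the $5.5 wedge).
Burden on consumers: $3; on suppliers: $2.5. (They sum to $5.5.)
The less price-elastic side of the market bears the larger share of a per-unit tax.

Consumers bear $3 per gallon; suppliers bear $2.5 per gallon.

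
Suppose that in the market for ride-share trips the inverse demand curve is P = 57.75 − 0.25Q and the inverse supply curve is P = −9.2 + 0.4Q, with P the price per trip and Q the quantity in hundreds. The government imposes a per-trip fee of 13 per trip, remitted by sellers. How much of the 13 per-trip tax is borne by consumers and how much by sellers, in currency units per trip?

Rewrite in direct form: Qd = 231 − 4P and Qs = 2.5P + 23.
Without the tax, 231 − 4P = 2.5P + 23 gives 6.5P = 208, so P* = 32 and Q* = 103.
With the tax collected from sellers, supply shifts: Qs = 2.5(P − 13) + 23.
Solving gives Q = 83 with consumers paying 37 and sellers receiving 24 (the 13 wedge).
Burden on consumers: 5; on sellers: 8. (They sum to 13.)

Consumers bear 5 per trip; sellers bear 8 per trip.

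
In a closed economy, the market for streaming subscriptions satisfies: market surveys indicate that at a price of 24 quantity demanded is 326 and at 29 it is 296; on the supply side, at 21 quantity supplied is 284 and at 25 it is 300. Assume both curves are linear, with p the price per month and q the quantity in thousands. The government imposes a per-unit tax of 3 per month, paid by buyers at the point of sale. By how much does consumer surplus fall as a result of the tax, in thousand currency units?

Demand slope: (296 − 326)/(29 − 24) = -6, so qd = 470 − 6p.
Supply slope: (300 − 284)/(25 − 21) = 4, so qs = 4p + 200.
Without the tax, 470 − 6p = 4p + 200 gives 10p = 270, so p* = 27 and q* = 308.
With the tax collected from buyers, demand (in seller-price terms) shifts: qd = 470 − 6(p + 3).
New equilibrium: buyers pay 28.2, suppliers receive 25.2, q = 300.8. (Wedge: pb − ps = 3.)
ΔCS is the trapezoid between Q = 300.8 and Q = 308 of height 1.2: ½ · (308 + 300.8) · 1.2 = 365.28.

Consumer surplus falls by 365.28 thousand.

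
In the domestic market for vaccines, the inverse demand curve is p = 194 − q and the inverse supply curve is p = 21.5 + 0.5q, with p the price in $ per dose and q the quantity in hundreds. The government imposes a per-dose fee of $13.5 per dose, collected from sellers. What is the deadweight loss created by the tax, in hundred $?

Deadweight loss = $60.75 hundred.

Inverting to q(p) form: qd = 194 − p; qs = 2p − 43.
Without the tax, 194 − p = 2p − 43 gives 3p = 237, so p* = $79 and q* = 115.
With the tax collected from sellers, supply shifts: qs = 2(p − 13.5) − 43.
New equilibrium: consumers pay $88, sellers receive $74.5, q = 106. (Wedge: pb − ps = 13.5.)
Quantity falls by |ΔQ| = |115 − 106| = 9.
DWL = ½ · t · |ΔQ| = ½ · 13.5 · 9 = $60.75.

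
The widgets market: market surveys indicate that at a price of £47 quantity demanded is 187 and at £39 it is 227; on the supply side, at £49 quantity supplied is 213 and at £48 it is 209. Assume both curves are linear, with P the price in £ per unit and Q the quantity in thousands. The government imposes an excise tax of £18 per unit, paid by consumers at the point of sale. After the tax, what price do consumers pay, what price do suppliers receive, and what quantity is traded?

Consumers pay £53; suppliers receive £35; quantity = 157.

Demand slope: (227 − 187)/(39 − 47) = -5, so Qd = 422 − 5P.
Supply slope: (209 − 213)/(48 − 49) = 4, so Qs = 4P + 17.
Without the tax, 422 − 5P = 4P + 17 gives 9P = 405, so P* = £45 and Q* = 197.
With the tax collected from consumers, demand (in seller-price terms) shifts: Qd = 422 − 5(P + 18).
New equilibrium: consumers pay £53, suppliers receive £35, Q = 157. (Wedge: Pb − Ps = 18.)
The less price-elastic side of the market bears the larger share of a per-unit tax.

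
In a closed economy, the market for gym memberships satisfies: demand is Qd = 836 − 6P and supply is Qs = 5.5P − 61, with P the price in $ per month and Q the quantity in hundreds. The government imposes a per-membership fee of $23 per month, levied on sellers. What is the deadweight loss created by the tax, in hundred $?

Without the tax, 836 − 6P = 5.5P − 61 gives 11.5P = 897, so P* = $78 and Q* = 368.
With the tax collected from sellers, supply shifts: Qs = 5.5(P − 23) − 61.
Solving gives Q = 302 with buyers paying $89 and sellers receiving $66 (the $23 wedge).
Quantity falls by |ΔQ| = |368 − 302| = 66.
DWL = ½ · t · |ΔQ| = ½ · 23 · 66 = $759.

Deadweight loss = $759 hundred.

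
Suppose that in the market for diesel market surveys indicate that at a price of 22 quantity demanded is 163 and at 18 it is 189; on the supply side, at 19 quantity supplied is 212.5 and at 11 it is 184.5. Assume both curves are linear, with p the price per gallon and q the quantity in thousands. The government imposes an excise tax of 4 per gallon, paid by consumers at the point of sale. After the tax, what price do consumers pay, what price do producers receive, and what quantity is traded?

Consumers pay 17.4; producers receive 13.4; quantity = 192.9.

Demand slope: (189 − 163)/(18 − 22) = -6.5, so qd = 306 − 6.5p.
Supply slope: (184.5 − 212.5)/(11 − 19) = 3.5, so qs = 3.5p + 146.
Before the tax: set 306 − 6.5p = 3.5p + 146 → p* = 16, q* = 202.
With the tax collected from consumers, demand (in seller-price terms) shifts: qd = 306 − 6.5(p + 4).
Solving gives q = 192.9 with consumers paying 17.4 and producers receiving 13.4 (the 4 wedge).
The less price-elastic side of the market bears the larger share of a per-unit tax.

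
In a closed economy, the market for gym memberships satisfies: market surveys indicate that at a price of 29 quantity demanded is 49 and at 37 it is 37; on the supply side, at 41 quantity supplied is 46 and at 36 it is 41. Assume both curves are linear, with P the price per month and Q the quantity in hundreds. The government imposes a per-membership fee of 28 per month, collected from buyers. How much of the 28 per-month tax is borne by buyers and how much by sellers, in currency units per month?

Buyers bear 11.2 per month; sellers bear 16.8 per month.

Demand slope: (37 − 49)/(37 − 29) = -1.5, so Qd = 92.5 − 1.5P.
Supply slope: (41 − 46)/(36 − 41) = 1, so Qs = P + 5.
Before the tax: set 92.5 − 1.5P = P + 5 → P* = 35, Q* = 40.
With the tax collected from buyers, demand (in seller-price terms) shifts: Qd = 92.5 − 1.5(P + 28).
Solving gives Q = 23.2 with buyers paying 46.2 and sellers receiving 18.2 (the 28 wedge).
Burden on buyers: 11.2; on sellers: 16.8. (They sum to 28.)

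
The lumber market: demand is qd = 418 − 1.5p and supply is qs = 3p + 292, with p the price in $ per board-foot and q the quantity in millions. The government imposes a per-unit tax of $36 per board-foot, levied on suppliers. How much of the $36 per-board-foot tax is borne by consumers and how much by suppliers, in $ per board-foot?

Without the tax, 418 − 1.5p = 3p + 292 gives 4.5p = 126, so p* = $28 and q* = 376.
With the tax collected from suppliers, supply shifts: qs = 3(p − 36) + 292.
Solving gives q = 340 with consumers paying $52 and suppliers receiving $16 (the $36 wedge).
Burden on consumers: $24; on suppliers: $12. (They sum to $36.)
The less price-elastic side of the market bears the larger share of a per-unit tax.

Consumers bear $24 per board-foot; suppliers bear $12 per board-foot.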